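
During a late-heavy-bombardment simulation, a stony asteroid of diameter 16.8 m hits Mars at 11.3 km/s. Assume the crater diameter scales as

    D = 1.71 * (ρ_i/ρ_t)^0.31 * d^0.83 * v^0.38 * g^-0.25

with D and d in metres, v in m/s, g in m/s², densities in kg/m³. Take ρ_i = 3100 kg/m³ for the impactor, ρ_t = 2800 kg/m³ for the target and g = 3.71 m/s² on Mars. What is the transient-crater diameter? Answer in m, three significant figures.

In SI units: v = 11300 m/s.
(ρ_i/ρ_t)^0.31 = (3100/2800)^0.31 = 1.032
d^0.83 = 16.8^0.83 = 10.40
v^0.38 = 11300^0.38 = 34.69
g^-0.25 = 3.71^-0.25 = 0.7205
D = 1.71 × 1.032 × 10.40 × 34.69 × 0.7205 = 458.7 m

D ≈ 459 m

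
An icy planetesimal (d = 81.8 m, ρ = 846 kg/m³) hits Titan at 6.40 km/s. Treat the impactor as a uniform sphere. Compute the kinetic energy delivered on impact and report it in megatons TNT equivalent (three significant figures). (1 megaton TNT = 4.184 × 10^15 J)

E ≈ 1.19 Mt TNT

v = 6400 m/s.
Mass m = (π/6) ρ d³ = (π/6) × 846 × (81.8)³ = 2.425 × 10^8 kg
E = ½ m v² = 0.5 × 2.425 × 10^8 × (6400)² = 4.966 × 10^15 J
   = 4.966 × 10^15 / 4.184×10^15 = 1.187 Mt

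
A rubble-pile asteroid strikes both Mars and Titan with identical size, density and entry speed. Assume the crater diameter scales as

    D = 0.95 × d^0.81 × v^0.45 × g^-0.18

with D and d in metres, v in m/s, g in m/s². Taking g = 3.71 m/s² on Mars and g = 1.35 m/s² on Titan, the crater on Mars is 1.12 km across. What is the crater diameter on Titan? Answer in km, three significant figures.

D ≈ 1.34 km

All impactor-dependent factors cancel in the ratio, leaving D_Titan/D_Mars = (g_Titan/g_Mars)^-0.18.
(1.35/3.71)^-0.18 = 0.3639^-0.18 = 1.200
D_Titan = 1.200 × 1.12 km = 1.34 km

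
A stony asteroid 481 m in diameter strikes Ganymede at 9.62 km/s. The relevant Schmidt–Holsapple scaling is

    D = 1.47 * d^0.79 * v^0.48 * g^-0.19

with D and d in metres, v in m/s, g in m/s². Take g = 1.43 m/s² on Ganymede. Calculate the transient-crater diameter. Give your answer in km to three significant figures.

In SI units: v = 9620 m/s.
d^0.79 = 481^0.79 = 131.5
v^0.48 = 9620^0.48 = 81.64
g^-0.19 = 1.43^-0.19 = 0.9343
D = 1.47 × 131.5 × 81.64 × 0.9343 = 14745 m
   = 14.74 km

D ≈ 14.7 km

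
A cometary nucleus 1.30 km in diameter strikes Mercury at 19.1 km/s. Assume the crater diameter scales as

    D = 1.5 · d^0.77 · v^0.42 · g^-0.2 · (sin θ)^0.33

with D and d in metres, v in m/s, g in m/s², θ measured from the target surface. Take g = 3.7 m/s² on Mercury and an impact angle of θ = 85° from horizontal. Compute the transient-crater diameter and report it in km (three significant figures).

In SI units: d = 1300 m, v = 19100 m/s.
d^0.77 = 1300^0.77 = 249.9
v^0.42 = 19100^0.42 = 62.81
g^-0.2 = 3.7^-0.2 = 0.7698
(sin 85°)^0.33 = 0.9962^0.33 = 0.9987
D = 1.5 × 249.9 × 62.81 × 0.7698 × 0.9987 = 18101 m
   = 18.10 km

D ≈ 18.1 km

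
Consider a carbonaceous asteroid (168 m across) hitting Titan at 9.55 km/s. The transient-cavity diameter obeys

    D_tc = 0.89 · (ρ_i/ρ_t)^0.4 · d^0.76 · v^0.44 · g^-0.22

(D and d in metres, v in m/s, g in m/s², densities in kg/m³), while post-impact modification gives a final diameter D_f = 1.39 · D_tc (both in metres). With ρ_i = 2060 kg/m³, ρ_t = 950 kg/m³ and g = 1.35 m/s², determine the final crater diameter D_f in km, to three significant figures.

v = 9550 m/s.
(ρ_i/ρ_t)^0.4 = (2060/950)^0.4 = 1.363
d^0.76 = 168^0.76 = 49.12
v^0.44 = 9550^0.44 = 56.39
g^-0.22 = 1.35^-0.22 = 0.9361
D_tc = 0.89 × 1.363 × 49.12 × 56.39 × 0.9361 = 3145 m
D_f = 1.39 × 3145 = 4372 m
     = 4.372 km

D_f ≈ 4.37 km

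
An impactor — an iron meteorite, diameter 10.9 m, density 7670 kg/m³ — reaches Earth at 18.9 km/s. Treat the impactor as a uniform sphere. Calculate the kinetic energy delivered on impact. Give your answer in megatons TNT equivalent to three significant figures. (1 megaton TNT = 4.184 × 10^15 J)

v = 18900 m/s.
Mass m = (π/6) ρ d³ = (π/6) × 7670 × (10.9)³ = 5.201 × 10^6 kg
E = ½ m v² = 0.5 × 5.201 × 10^6 × (18900)² = 9.289 × 10^14 J
   = 9.289 × 10^14 / 4.184×10^15 = 0.2220 Mt

E ≈ 0.222 Mt TNT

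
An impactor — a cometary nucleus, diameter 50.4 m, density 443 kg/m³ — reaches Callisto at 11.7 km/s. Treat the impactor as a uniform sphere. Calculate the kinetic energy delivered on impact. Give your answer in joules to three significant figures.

E ≈ 2.03 × 10^15 J

v = 11700 m/s.
Mass m = (π/6) ρ d³ = (π/6) × 443 × (50.4)³ = 2.970 × 10^7 kg
E = ½ m v² = 0.5 × 2.970 × 10^7 × (11700)² = 2.033 × 10^15 J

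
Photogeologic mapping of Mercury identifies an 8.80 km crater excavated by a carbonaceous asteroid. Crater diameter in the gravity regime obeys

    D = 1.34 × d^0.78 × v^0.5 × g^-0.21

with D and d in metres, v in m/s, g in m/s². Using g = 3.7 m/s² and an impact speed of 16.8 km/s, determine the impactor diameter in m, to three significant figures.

Rearranging for d: d = [D / (1.34 · 16800^0.5 · 3.7^-0.21)]^(1/0.78).
D = 8800 m.
16800^0.5 = 129.6
3.7^-0.21 = 0.7598
Denominator = 1.34 × 129.6 × 0.7598 = 131.9
D / 131.9 = 8800 / 131.9 = 66.72
d = 66.72^(1/0.78) = 66.72^1.2821 = 218.2 m

d ≈ 218 m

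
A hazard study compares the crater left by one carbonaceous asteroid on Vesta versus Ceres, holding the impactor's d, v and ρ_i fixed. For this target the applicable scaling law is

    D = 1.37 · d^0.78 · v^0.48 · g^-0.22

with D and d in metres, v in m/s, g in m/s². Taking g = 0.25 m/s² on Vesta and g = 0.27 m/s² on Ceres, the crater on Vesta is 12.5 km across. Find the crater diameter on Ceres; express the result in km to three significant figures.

D ≈ 12.3 km

All impactor-dependent factors cancel in the ratio, leaving D_Ceres/D_Vesta = (g_Ceres/g_Vesta)^-0.22.
(0.27/0.25)^-0.22 = 1.080^-0.22 = 0.9832
D_Ceres = 0.9832 × 12.5 km = 12.3 km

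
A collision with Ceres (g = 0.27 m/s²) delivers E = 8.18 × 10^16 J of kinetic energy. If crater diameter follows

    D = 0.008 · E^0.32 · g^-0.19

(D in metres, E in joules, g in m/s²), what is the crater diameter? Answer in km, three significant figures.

D ≈ 2.65 km

E^0.32 = (8.18 × 10^16)^0.32 = 2.583 × 10^5
g^-0.19 = 0.27^-0.19 = 1.282
D = 0.008 × 2.583 × 10^5 × 1.282 = 2649 m
   = 2.649 km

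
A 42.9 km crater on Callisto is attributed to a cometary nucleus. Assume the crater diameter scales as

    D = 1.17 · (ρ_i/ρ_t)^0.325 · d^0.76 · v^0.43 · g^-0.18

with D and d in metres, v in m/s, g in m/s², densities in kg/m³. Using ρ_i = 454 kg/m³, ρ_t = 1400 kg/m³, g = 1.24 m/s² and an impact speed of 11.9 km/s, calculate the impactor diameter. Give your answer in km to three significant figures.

Rearranging for d: d = [D / (1.17 · (454/1400)^0.325 · 11900^0.43 · 1.24^-0.18)]^(1/0.76).
D = 42900 m.
(454/1400)^0.325 = 0.6935
11900^0.43 = 56.56
1.24^-0.18 = 0.9620
Denominator = 1.17 × 0.6935 × 56.56 × 0.9620 = 44.15
D / 44.15 = 42900 / 44.15 = 971.7
d = 971.7^(1/0.76) = 971.7^1.3158 = 8531 m

d ≈ 8.53 km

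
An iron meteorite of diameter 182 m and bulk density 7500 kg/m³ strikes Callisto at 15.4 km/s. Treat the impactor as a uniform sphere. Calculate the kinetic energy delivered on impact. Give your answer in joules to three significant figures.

v = 15400 m/s.
Mass m = (π/6) ρ d³ = (π/6) × 7500 × (182)³ = 2.367 × 10^10 kg
E = ½ m v² = 0.5 × 2.367 × 10^10 × (15400)² = 2.807 × 10^18 J

E ≈ 2.81 × 10^18 J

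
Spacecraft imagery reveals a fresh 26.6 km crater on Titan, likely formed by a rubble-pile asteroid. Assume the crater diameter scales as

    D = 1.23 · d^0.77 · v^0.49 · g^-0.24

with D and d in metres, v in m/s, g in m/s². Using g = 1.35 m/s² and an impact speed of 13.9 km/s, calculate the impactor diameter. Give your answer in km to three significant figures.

d ≈ 1.08 km

Rearranging for d: d = [D / (1.23 · 13900^0.49 · 1.35^-0.24)]^(1/0.77).
D = 26600 m.
13900^0.49 = 107.2
1.35^-0.24 = 0.9305
Denominator = 1.23 × 107.2 × 0.9305 = 122.7
D / 122.7 = 26600 / 122.7 = 216.8
d = 216.8^(1/0.77) = 216.8^1.2987 = 1081 m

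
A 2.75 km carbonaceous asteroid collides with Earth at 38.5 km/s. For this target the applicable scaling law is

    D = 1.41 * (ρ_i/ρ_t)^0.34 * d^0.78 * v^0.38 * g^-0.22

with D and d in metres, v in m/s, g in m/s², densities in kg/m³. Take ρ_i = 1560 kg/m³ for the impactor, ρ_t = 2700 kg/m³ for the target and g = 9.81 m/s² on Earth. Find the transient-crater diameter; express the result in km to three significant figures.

D ≈ 18.8 km

In SI units: d = 2750 m, v = 38500 m/s.
(ρ_i/ρ_t)^0.34 = (1560/2700)^0.34 = 0.8298
d^0.78 = 2750^0.78 = 481.6
v^0.38 = 38500^0.38 = 55.27
g^-0.22 = 9.81^-0.22 = 0.6051
D = 1.41 × 0.8298 × 481.6 × 55.27 × 0.6051 = 18845 m
   = 18.84 km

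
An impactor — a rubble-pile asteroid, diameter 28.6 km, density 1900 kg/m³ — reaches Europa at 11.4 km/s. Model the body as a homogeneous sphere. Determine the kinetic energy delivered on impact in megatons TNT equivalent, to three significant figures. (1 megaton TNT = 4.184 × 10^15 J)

E ≈ 3.61 × 10^8 Mt TNT

d = 28600 m; v = 11400 m/s.
Mass m = (π/6) ρ d³ = (π/6) × 1900 × (28600)³ = 2.327 × 10^16 kg
E = ½ m v² = 0.5 × 2.327 × 10^16 × (11400)² = 1.512 × 10^24 J
   = 1.512 × 10^24 / 4.184×10^15 = 3.614 × 10^8 Mt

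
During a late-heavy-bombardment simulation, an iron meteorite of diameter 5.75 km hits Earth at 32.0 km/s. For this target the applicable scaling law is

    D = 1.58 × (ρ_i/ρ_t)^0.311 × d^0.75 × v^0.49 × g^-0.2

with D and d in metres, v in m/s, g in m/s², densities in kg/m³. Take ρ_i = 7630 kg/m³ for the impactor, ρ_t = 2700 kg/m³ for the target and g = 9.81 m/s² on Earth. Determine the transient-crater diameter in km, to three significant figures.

In SI units: d = 5750 m, v = 32000 m/s.
(ρ_i/ρ_t)^0.311 = (7630/2700)^0.311 = 1.381
d^0.75 = 5750^0.75 = 660.3
v^0.49 = 32000^0.49 = 161.3
g^-0.2 = 9.81^-0.2 = 0.6334
D = 1.58 × 1.381 × 660.3 × 161.3 × 0.6334 = 1.472 × 10^5 m
   = 147.2 km

D ≈ 147 km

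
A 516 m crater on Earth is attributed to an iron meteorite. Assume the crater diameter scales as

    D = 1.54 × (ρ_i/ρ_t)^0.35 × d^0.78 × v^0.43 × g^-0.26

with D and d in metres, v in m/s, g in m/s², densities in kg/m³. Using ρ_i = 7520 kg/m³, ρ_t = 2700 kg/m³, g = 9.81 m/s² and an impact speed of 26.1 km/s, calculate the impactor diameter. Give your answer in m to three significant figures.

Rearranging for d: d = [D / (1.54 · (7520/2700)^0.35 · 26100^0.43 · 9.81^-0.26)]^(1/0.78).
(7520/2700)^0.35 = 1.431
26100^0.43 = 79.28
9.81^-0.26 = 0.5523
Denominator = 1.54 × 1.431 × 79.28 × 0.5523 = 96.49
D / 96.49 = 516 / 96.49 = 5.348
d = 5.348^(1/0.78) = 5.348^1.2821 = 8.583 m

d ≈ 8.58 m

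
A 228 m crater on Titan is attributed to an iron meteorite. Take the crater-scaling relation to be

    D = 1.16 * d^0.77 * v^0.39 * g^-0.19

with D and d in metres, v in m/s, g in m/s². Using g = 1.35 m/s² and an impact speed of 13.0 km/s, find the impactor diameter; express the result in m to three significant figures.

d ≈ 8.45 m

Rearranging for d: d = [D / (1.16 · 13000^0.39 · 1.35^-0.19)]^(1/0.77).
13000^0.39 = 40.22
1.35^-0.19 = 0.9446
Denominator = 1.16 × 40.22 × 0.9446 = 44.07
D / 44.07 = 228 / 44.07 = 5.174
d = 5.174^(1/0.77) = 5.174^1.2987 = 8.454 m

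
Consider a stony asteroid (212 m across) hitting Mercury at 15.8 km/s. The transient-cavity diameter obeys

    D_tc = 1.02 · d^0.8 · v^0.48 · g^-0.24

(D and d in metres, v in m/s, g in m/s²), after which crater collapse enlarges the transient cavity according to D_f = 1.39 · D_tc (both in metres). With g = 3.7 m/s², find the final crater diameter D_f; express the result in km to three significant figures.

v = 15800 m/s.
d^0.8 = 212^0.8 = 72.62
v^0.48 = 15800^0.48 = 103.6
g^-0.24 = 3.7^-0.24 = 0.7305
D_tc = 1.02 × 72.62 × 103.6 × 0.7305 = 5606 m
D_f = 1.39 × 5606 = 7792 m
     = 7.792 km

D_f ≈ 7.79 km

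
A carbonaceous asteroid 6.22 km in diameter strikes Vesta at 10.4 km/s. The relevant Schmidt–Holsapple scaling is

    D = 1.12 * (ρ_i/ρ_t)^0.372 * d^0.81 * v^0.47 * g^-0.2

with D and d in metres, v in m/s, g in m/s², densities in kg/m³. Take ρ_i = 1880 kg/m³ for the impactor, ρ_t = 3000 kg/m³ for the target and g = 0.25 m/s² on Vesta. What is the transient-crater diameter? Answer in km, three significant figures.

In SI units: d = 6220 m, v = 10400 m/s.
(ρ_i/ρ_t)^0.372 = (1880/3000)^0.372 = 0.8404
d^0.81 = 6220^0.81 = 1183
v^0.47 = 10400^0.47 = 77.27
g^-0.2 = 0.25^-0.2 = 1.320
D = 1.12 × 0.8404 × 1183 × 77.27 × 1.320 = 1.136 × 10^5 m
   = 113.6 km

D ≈ 114 km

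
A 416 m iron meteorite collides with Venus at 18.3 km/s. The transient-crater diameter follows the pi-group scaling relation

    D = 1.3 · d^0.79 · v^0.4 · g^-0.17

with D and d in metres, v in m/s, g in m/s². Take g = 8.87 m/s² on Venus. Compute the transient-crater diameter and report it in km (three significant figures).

In SI units: v = 18300 m/s.
d^0.79 = 416^0.79 = 117.2
v^0.4 = 18300^0.4 = 50.70
g^-0.17 = 8.87^-0.17 = 0.6900
D = 1.3 × 117.2 × 50.70 × 0.6900 = 5330 m
   = 5.330 km

D ≈ 5.33 km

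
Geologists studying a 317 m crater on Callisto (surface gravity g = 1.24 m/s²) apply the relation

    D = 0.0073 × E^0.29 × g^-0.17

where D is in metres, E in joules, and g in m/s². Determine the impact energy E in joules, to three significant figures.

E ≈ 1.11 × 10^16 J

Rearranging: E = [D / (0.0073 · g^-0.17)]^(1/0.29).
g^-0.17 = 1.24^-0.17 = 0.9641
D / (0.0073 × 0.9641) = 317 / (7.038 × 10^-3) = 4.504 × 10^4
E = (4.504 × 10^4)^3.4483 = 1.114 × 10^16 J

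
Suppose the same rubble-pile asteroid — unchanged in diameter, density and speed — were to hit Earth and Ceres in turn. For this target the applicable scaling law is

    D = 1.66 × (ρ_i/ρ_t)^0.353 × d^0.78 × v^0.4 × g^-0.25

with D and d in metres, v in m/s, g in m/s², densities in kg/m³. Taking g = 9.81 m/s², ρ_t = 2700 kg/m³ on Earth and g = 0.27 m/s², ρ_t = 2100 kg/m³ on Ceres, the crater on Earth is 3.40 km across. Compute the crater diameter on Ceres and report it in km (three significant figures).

The impactor-only factors (d, v, ρ_i) cancel in the ratio, leaving D_Ceres/D_Earth = (g_Ceres/g_Earth)^-0.25 · (ρ_t,Earth/ρ_t,Ceres)^0.353.
(0.27/9.81)^-0.25 = 0.02752^-0.25 = 2.455
(2700/2100)^0.353 = 1.286^0.353 = 1.093
Ratio = 2.455 × 1.093 = 2.683
D_Ceres = 2.683 × 3.40 km = 9.12 km

D ≈ 9.12 km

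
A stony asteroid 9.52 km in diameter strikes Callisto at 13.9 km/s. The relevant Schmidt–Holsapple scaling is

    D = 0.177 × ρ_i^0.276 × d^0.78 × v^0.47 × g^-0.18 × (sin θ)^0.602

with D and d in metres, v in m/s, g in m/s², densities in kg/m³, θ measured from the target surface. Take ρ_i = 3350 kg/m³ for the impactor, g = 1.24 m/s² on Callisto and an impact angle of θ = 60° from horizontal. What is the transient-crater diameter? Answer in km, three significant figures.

In SI units: d = 9520 m, v = 13900 m/s.
ρ_i^0.276 = 3350^0.276 = 9.395
d^0.78 = 9520^0.78 = 1269
v^0.47 = 13900^0.47 = 88.56
g^-0.18 = 1.24^-0.18 = 0.9620
(sin 60°)^0.602 = 0.8660^0.602 = 0.9170
D = 0.177 × 9.395 × 1269 × 88.56 × 0.9620 × 0.9170 = 1.649 × 10^5 m
   = 164.9 km

D ≈ 165 km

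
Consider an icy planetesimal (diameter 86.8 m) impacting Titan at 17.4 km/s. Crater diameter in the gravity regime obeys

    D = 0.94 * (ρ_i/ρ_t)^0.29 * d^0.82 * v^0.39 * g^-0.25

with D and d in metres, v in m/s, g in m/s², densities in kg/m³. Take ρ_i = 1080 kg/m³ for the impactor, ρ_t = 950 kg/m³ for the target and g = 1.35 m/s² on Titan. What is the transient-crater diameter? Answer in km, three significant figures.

D ≈ 1.59 km

In SI units: v = 17400 m/s.
(ρ_i/ρ_t)^0.29 = (1080/950)^0.29 = 1.038
d^0.82 = 86.8^0.82 = 38.87
v^0.39 = 17400^0.39 = 45.06
g^-0.25 = 1.35^-0.25 = 0.9277
D = 0.94 × 1.038 × 38.87 × 45.06 × 0.9277 = 1585 m
   = 1.585 km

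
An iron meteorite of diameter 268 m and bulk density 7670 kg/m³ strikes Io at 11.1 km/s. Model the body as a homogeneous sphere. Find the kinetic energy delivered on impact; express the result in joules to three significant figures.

v = 11100 m/s.
Mass m = (π/6) ρ d³ = (π/6) × 7670 × (268)³ = 7.730 × 10^10 kg
E = ½ m v² = 0.5 × 7.730 × 10^10 × (11100)² = 4.762 × 10^18 J

E ≈ 4.76 × 10^18 J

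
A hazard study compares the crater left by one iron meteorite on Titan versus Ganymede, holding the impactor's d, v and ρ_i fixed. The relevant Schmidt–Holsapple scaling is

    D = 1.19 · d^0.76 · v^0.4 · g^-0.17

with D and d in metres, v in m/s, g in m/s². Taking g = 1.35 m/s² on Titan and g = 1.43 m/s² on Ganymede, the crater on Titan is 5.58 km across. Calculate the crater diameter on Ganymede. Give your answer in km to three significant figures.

All impactor-dependent factors cancel in the ratio, leaving D_Ganymede/D_Titan = (g_Ganymede/g_Titan)^-0.17.
(1.43/1.35)^-0.17 = 1.059^-0.17 = 0.9903
D_Ganymede = 0.9903 × 5.58 km = 5.53 km

D ≈ 5.53 km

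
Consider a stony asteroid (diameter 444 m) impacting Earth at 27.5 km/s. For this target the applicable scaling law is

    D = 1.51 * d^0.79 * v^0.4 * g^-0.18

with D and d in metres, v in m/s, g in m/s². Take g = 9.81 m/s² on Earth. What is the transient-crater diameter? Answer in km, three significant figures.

In SI units: v = 27500 m/s.
d^0.79 = 444^0.79 = 123.4
v^0.4 = 27500^0.4 = 59.67
g^-0.18 = 9.81^-0.18 = 0.6630
D = 1.51 × 123.4 × 59.67 × 0.6630 = 7372 m
   = 7.372 km

D ≈ 7.37 km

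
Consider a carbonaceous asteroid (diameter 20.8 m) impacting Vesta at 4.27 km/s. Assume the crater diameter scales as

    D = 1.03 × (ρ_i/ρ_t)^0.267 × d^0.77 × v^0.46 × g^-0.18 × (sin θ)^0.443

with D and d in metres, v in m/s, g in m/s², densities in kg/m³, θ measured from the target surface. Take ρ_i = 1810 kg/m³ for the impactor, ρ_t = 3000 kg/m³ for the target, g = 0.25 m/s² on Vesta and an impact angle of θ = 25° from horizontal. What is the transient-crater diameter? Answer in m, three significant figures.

In SI units: v = 4270 m/s.
(ρ_i/ρ_t)^0.267 = (1810/3000)^0.267 = 0.8738
d^0.77 = 20.8^0.77 = 10.35
v^0.46 = 4270^0.46 = 46.77
g^-0.18 = 0.25^-0.18 = 1.283
(sin 25°)^0.443 = 0.4226^0.443 = 0.6828
D = 1.03 × 0.8738 × 10.35 × 46.77 × 1.283 × 0.6828 = 381.7 m

D ≈ 382 m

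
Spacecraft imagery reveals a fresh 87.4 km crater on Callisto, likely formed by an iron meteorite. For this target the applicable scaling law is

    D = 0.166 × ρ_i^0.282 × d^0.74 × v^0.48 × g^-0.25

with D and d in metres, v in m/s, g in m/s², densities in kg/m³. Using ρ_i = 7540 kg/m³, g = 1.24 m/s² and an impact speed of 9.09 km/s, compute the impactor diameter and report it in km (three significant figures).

Rearranging for d: d = [D / (0.166 · 7540^0.282 · 9090^0.48 · 1.24^-0.25)]^(1/0.74).
D = 87400 m.
7540^0.282 = 12.40
9090^0.48 = 79.45
1.24^-0.25 = 0.9476
Denominator = 0.166 × 12.40 × 79.45 × 0.9476 = 155.0
D / 155.0 = 87400 / 155.0 = 563.9
d = 563.9^(1/0.74) = 563.9^1.3514 = 5224 m

d ≈ 5.22 km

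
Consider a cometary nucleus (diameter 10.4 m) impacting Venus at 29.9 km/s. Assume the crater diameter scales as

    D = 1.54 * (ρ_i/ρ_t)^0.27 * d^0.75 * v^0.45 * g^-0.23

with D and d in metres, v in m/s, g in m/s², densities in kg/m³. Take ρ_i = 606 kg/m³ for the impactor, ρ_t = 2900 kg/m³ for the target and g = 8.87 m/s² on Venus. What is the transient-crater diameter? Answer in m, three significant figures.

D ≈ 365 m

In SI units: v = 29900 m/s.
(ρ_i/ρ_t)^0.27 = (606/2900)^0.27 = 0.6553
d^0.75 = 10.4^0.75 = 5.791
v^0.45 = 29900^0.45 = 103.3
g^-0.23 = 8.87^-0.23 = 0.6053
D = 1.54 × 0.6553 × 5.791 × 103.3 × 0.6053 = 365.4 m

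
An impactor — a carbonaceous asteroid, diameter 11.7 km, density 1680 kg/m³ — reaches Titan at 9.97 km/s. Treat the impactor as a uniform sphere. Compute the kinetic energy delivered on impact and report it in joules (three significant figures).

E ≈ 7.00 × 10^22 J

d = 11700 m; v = 9970 m/s.
Mass m = (π/6) ρ d³ = (π/6) × 1680 × (11700)³ = 1.409 × 10^15 kg
E = ½ m v² = 0.5 × 1.409 × 10^15 × (9970)² = 7.003 × 10^22 J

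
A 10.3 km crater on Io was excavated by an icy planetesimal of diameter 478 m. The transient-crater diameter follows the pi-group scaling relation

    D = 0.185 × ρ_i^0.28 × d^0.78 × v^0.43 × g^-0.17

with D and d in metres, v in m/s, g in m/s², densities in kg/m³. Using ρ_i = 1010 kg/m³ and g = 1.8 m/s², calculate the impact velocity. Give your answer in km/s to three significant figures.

v ≈ 20.9 km/s

Rearranging for v: v = [D / (0.185 · 1010^0.28 · 478^0.78 · 1.8^-0.17)]^(1/0.43).
D = 10300 m.
1010^0.28 = 6.938
478^0.78 = 123.0
1.8^-0.17 = 0.9049
Denominator = 0.185 × 6.938 × 123.0 × 0.9049 = 142.9
D / 142.9 = 10300 / 142.9 = 72.08
v = 72.08^(1/0.43) = 72.08^2.3256 = 20919 m/s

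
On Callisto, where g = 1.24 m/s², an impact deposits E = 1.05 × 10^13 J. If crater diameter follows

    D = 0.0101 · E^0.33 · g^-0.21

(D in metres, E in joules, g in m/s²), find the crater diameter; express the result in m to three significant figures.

D ≈ 191 m

E^0.33 = (1.05 × 10^13)^0.33 = 1.981 × 10^4
g^-0.21 = 1.24^-0.21 = 0.9558
D = 0.0101 × 1.981 × 10^4 × 0.9558 = 191.2 m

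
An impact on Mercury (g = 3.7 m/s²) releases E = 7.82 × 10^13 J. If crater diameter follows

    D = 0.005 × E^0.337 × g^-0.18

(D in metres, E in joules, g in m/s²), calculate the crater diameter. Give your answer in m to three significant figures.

D ≈ 190 m

E^0.337 = (7.82 × 10^13)^0.337 = 4.809 × 10^4
g^-0.18 = 3.7^-0.18 = 0.7902
D = 0.005 × 4.809 × 10^4 × 0.7902 = 190.0 m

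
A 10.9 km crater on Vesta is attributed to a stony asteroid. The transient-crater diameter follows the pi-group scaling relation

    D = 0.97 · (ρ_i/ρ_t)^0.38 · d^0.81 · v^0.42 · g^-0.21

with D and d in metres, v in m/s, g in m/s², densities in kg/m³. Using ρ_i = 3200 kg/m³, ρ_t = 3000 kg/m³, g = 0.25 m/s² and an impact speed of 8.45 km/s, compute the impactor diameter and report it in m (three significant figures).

d ≈ 624 m

Rearranging for d: d = [D / (0.97 · (3200/3000)^0.38 · 8450^0.42 · 0.25^-0.21)]^(1/0.81).
D = 10900 m.
(3200/3000)^0.38 = 1.025
8450^0.42 = 44.59
0.25^-0.21 = 1.338
Denominator = 0.97 × 1.025 × 44.59 × 1.338 = 59.32
D / 59.32 = 10900 / 59.32 = 183.7
d = 183.7^(1/0.81) = 183.7^1.2346 = 624.1 m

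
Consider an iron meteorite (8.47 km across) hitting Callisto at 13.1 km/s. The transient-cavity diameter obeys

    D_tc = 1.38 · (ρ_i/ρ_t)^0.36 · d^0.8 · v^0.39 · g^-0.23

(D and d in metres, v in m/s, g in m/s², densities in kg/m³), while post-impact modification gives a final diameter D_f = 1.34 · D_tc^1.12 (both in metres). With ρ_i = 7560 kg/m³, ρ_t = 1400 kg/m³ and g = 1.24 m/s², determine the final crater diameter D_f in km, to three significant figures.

In SI: d = 8470 m, v = 13100 m/s.
(ρ_i/ρ_t)^0.36 = (7560/1400)^0.36 = 1.835
d^0.8 = 8470^0.8 = 1388
v^0.39 = 13100^0.39 = 40.34
g^-0.23 = 1.24^-0.23 = 0.9517
D_tc = 1.38 × 1.835 × 1388 × 40.34 × 0.9517 = 1.349 × 10^5 m
D_f = 1.34 × (1.349 × 10^5)^1.12 = 7.460 × 10^5 m
     = 746.0 km

D_f ≈ 746 km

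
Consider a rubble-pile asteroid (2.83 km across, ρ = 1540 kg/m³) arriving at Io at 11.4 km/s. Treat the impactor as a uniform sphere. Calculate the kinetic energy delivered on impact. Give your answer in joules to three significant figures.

d = 2830 m; v = 11400 m/s.
Mass m = (π/6) ρ d³ = (π/6) × 1540 × (2830)³ = 1.828 × 10^13 kg
E = ½ m v² = 0.5 × 1.828 × 10^13 × (11400)² = 1.188 × 10^21 J

E ≈ 1.19 × 10^21 J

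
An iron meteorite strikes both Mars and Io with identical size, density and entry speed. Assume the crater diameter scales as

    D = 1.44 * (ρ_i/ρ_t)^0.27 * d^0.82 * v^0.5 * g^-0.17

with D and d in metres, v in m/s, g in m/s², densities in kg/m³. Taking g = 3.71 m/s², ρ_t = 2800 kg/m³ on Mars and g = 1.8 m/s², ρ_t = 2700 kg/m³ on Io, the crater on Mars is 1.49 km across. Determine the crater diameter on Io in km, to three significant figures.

D ≈ 1.70 km

The impactor-only factors (d, v, ρ_i) cancel in the ratio, leaving D_Io/D_Mars = (g_Io/g_Mars)^-0.17 · (ρ_t,Mars/ρ_t,Io)^0.27.
(1.8/3.71)^-0.17 = 0.4852^-0.17 = 1.131
(2800/2700)^0.27 = 1.037^0.27 = 1.010
Ratio = 1.131 × 1.010 = 1.142
D_Io = 1.142 × 1.49 km = 1.70 km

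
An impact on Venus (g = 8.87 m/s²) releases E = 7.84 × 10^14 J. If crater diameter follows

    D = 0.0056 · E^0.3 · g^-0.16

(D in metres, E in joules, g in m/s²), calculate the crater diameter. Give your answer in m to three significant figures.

D ≈ 116 m

E^0.3 = (7.84 × 10^14)^0.3 = 2.940 × 10^4
g^-0.16 = 8.87^-0.16 = 0.7052
D = 0.0056 × 2.940 × 10^4 × 0.7052 = 116.1 m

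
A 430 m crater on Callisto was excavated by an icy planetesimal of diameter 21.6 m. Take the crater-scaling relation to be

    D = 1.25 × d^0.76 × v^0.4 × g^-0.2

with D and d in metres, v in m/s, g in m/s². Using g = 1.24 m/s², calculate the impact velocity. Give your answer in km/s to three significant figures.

Rearranging for v: v = [D / (1.25 · 21.6^0.76 · 1.24^-0.2)]^(1/0.4).
21.6^0.76 = 10.33
1.24^-0.2 = 0.9579
Denominator = 1.25 × 10.33 × 0.9579 = 12.37
D / 12.37 = 430 / 12.37 = 34.76
v = 34.76^(1/0.4) = 34.76^2.5 = 7124 m/s

v ≈ 7.12 km/s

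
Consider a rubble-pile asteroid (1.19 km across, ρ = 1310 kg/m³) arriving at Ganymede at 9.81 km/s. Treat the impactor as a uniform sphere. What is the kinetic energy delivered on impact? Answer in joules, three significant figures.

E ≈ 5.56 × 10^19 J

d = 1190 m; v = 9810 m/s.
Mass m = (π/6) ρ d³ = (π/6) × 1310 × (1190)³ = 1.156 × 10^12 kg
E = ½ m v² = 0.5 × 1.156 × 10^12 × (9810)² = 5.562 × 10^19 J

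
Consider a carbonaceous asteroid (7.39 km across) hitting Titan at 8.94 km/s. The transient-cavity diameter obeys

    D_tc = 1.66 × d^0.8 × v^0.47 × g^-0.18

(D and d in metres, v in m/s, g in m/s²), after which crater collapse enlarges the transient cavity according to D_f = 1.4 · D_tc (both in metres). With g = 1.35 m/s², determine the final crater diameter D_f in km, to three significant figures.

D_f ≈ 197 km

In SI: d = 7390 m, v = 8940 m/s.
d^0.8 = 7390^0.8 = 1244
v^0.47 = 8940^0.47 = 71.97
g^-0.18 = 1.35^-0.18 = 0.9474
D_tc = 1.66 × 1244 × 71.97 × 0.9474 = 1.408 × 10^5 m
D_f = 1.4 × 1.408 × 10^5 = 1.971 × 10^5 m
     = 197.1 km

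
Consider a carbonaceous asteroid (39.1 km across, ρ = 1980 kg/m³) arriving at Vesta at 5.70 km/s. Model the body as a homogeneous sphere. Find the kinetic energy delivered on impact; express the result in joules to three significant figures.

d = 39100 m; v = 5700 m/s.
Mass m = (π/6) ρ d³ = (π/6) × 1980 × (39100)³ = 6.197 × 10^16 kg
E = ½ m v² = 0.5 × 6.197 × 10^16 × (5700)² = 1.007 × 10^24 J

E ≈ 1.01 × 10^24 J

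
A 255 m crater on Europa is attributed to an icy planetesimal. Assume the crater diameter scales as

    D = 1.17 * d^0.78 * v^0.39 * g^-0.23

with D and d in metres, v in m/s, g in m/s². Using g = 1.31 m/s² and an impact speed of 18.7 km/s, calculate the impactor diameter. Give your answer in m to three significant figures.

Rearranging for d: d = [D / (1.17 · 18700^0.39 · 1.31^-0.23)]^(1/0.78).
18700^0.39 = 46.35
1.31^-0.23 = 0.9398
Denominator = 1.17 × 46.35 × 0.9398 = 50.96
D / 50.96 = 255 / 50.96 = 5.004
d = 5.004^(1/0.78) = 5.004^1.2821 = 7.881 m

d ≈ 7.88 m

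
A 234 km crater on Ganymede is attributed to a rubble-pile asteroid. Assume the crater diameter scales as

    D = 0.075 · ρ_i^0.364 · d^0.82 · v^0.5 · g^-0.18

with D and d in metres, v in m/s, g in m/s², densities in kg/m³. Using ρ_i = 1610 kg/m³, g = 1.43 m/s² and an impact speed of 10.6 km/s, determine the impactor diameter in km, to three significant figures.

Rearranging for d: d = [D / (0.075 · 1610^0.364 · 10600^0.5 · 1.43^-0.18)]^(1/0.82).
D = 234000 m.
1610^0.364 = 14.70
10600^0.5 = 103.0
1.43^-0.18 = 0.9376
Denominator = 0.075 × 14.70 × 103.0 × 0.9376 = 106.5
D / 106.5 = 234000 / 106.5 = 2197
d = 2197^(1/0.82) = 2197^1.2195 = 11895 m

d ≈ 11.9 km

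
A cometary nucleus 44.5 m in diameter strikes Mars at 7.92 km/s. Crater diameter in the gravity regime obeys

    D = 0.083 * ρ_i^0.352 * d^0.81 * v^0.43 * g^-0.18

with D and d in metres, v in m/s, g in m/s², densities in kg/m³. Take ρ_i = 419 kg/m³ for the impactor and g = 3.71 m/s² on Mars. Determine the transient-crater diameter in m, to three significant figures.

In SI units: v = 7920 m/s.
ρ_i^0.352 = 419^0.352 = 8.376
d^0.81 = 44.5^0.81 = 21.64
v^0.43 = 7920^0.43 = 47.47
g^-0.18 = 3.71^-0.18 = 0.7898
D = 0.083 × 8.376 × 21.64 × 47.47 × 0.7898 = 564.0 m

D ≈ 564 m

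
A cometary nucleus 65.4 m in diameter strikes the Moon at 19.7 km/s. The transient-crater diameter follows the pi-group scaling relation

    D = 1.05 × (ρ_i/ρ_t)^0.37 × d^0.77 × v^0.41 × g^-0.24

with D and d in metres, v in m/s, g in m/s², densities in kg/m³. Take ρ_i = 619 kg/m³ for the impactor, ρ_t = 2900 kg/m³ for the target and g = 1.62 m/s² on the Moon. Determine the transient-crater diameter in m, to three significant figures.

D ≈ 761 m

In SI units: v = 19700 m/s.
(ρ_i/ρ_t)^0.37 = (619/2900)^0.37 = 0.5647
d^0.77 = 65.4^0.77 = 25.00
v^0.41 = 19700^0.41 = 57.64
g^-0.24 = 1.62^-0.24 = 0.8907
D = 1.05 × 0.5647 × 25.00 × 57.64 × 0.8907 = 761.0 m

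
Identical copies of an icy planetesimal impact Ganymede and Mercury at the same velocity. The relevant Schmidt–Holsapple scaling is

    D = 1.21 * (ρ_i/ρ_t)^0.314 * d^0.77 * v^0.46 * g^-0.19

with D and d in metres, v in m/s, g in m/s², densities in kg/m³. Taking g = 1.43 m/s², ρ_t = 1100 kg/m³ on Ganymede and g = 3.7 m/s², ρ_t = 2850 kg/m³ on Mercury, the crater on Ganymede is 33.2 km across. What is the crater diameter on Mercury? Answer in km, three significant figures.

D ≈ 20.6 km

The impactor-only factors (d, v, ρ_i) cancel in the ratio, leaving D_Mercury/D_Ganymede = (g_Mercury/g_Ganymede)^-0.19 · (ρ_t,Ganymede/ρ_t,Mercury)^0.314.
(3.7/1.43)^-0.19 = 2.587^-0.19 = 0.8348
(1100/2850)^0.314 = 0.3860^0.314 = 0.7416
Ratio = 0.8348 × 0.7416 = 0.6191
D_Mercury = 0.6191 × 33.2 km = 20.6 km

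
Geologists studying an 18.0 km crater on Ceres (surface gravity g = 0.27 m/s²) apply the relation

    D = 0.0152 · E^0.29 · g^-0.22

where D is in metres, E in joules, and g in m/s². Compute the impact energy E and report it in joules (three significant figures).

E ≈ 3.25 × 10^20 J

Rearranging: E = [D / (0.0152 · g^-0.22)]^(1/0.29).
D = 18000 m.
g^-0.22 = 0.27^-0.22 = 1.334
D / (0.0152 × 1.334) = 18000 / (0.02028) = 8.876 × 10^5
E = (8.876 × 10^5)^3.4483 = 3.245 × 10^20 J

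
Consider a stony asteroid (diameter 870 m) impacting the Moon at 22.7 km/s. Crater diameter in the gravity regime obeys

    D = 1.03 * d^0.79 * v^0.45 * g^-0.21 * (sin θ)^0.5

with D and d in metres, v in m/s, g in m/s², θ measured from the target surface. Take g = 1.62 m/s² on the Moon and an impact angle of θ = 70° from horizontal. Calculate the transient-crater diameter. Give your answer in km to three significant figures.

D ≈ 17.3 km

In SI units: v = 22700 m/s.
d^0.79 = 870^0.79 = 210.0
v^0.45 = 22700^0.45 = 91.25
g^-0.21 = 1.62^-0.21 = 0.9037
(sin 70°)^0.5 = 0.9397^0.5 = 0.9694
D = 1.03 × 210.0 × 91.25 × 0.9037 × 0.9694 = 17291 m
   = 17.29 km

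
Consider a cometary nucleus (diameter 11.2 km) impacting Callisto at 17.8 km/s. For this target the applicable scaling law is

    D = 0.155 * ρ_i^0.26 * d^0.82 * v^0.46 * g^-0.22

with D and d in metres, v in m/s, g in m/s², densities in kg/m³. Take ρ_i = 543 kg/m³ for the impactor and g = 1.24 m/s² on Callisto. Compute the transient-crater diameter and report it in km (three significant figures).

D ≈ 143 km

In SI units: d = 11200 m, v = 17800 m/s.
ρ_i^0.26 = 543^0.26 = 5.141
d^0.82 = 11200^0.82 = 2091
v^0.46 = 17800^0.46 = 90.20
g^-0.22 = 1.24^-0.22 = 0.9538
D = 0.155 × 5.141 × 2091 × 90.20 × 0.9538 = 1.433 × 10^5 m
   = 143.3 km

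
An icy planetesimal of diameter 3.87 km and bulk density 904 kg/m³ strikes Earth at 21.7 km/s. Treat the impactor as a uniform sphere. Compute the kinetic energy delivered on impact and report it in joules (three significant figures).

E ≈ 6.46 × 10^21 J

d = 3870 m; v = 21700 m/s.
Mass m = (π/6) ρ d³ = (π/6) × 904 × (3870)³ = 2.743 × 10^13 kg
E = ½ m v² = 0.5 × 2.743 × 10^13 × (21700)² = 6.458 × 10^21 J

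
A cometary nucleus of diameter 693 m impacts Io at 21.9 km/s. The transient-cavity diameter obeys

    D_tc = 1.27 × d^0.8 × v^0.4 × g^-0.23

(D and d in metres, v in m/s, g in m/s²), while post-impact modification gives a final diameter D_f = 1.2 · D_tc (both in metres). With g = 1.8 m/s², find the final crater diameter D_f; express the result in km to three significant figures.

v = 21900 m/s.
d^0.8 = 693^0.8 = 187.3
v^0.4 = 21900^0.4 = 54.47
g^-0.23 = 1.8^-0.23 = 0.8735
D_tc = 1.27 × 187.3 × 54.47 × 0.8735 = 11320 m
D_f = 1.2 × 11320 = 13584 m
     = 13.58 km

D_f ≈ 13.6 km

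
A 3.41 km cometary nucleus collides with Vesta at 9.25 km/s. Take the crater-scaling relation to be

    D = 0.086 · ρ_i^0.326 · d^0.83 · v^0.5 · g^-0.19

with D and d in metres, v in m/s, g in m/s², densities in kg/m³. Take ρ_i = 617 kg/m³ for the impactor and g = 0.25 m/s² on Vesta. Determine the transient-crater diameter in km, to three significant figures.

D ≈ 74.8 km

In SI units: d = 3410 m, v = 9250 m/s.
ρ_i^0.326 = 617^0.326 = 8.121
d^0.83 = 3410^0.83 = 855.4
v^0.5 = 9250^0.5 = 96.18
g^-0.19 = 0.25^-0.19 = 1.301
D = 0.086 × 8.121 × 855.4 × 96.18 × 1.301 = 74755 m
   = 74.75 km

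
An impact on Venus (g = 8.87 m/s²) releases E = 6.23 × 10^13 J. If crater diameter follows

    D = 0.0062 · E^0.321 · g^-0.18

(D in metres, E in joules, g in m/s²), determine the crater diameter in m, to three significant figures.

D ≈ 112 m

E^0.321 = (6.23 × 10^13)^0.321 = 2.679 × 10^4
g^-0.18 = 8.87^-0.18 = 0.6751
D = 0.0062 × 2.679 × 10^4 × 0.6751 = 112.1 m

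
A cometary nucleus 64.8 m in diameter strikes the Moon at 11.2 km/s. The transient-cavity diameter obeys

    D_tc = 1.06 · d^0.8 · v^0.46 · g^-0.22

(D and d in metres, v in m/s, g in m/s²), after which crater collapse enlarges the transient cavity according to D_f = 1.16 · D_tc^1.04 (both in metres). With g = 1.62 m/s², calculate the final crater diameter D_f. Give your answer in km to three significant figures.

v = 11200 m/s.
d^0.8 = 64.8^0.8 = 28.14
v^0.46 = 11200^0.46 = 72.89
g^-0.22 = 1.62^-0.22 = 0.8993
D_tc = 1.06 × 28.14 × 72.89 × 0.8993 = 1955 m
D_f = 1.16 × (1955)^1.04 = 3071 m
     = 3.071 km

D_f ≈ 3.07 km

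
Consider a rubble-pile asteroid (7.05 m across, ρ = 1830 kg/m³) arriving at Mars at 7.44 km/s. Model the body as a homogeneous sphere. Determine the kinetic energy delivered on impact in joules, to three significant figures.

E ≈ 9.29 × 10^12 J

v = 7440 m/s.
Mass m = (π/6) ρ d³ = (π/6) × 1830 × (7.05)³ = 3.358 × 10^5 kg
E = ½ m v² = 0.5 × 3.358 × 10^5 × (7440)² = 9.294 × 10^12 J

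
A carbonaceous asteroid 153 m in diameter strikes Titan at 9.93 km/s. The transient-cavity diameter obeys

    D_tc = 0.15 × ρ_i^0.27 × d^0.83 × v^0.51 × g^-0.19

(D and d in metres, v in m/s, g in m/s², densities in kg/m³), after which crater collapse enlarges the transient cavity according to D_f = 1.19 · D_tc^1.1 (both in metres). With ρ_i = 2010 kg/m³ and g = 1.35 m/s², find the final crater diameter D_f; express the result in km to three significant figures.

D_f ≈ 22.9 km

v = 9930 m/s.
ρ_i^0.27 = 2010^0.27 = 7.796
d^0.83 = 153^0.83 = 65.06
v^0.51 = 9930^0.51 = 109.3
g^-0.19 = 1.35^-0.19 = 0.9446
D_tc = 0.15 × 7.796 × 65.06 × 109.3 × 0.9446 = 7855 m
D_f = 1.19 × (7855)^1.1 = 22920 m
     = 22.92 km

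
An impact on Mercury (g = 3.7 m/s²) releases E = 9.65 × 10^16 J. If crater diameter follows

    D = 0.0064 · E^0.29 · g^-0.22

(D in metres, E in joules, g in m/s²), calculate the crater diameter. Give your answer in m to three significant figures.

E^0.29 = (9.65 × 10^16)^0.29 = 8.424 × 10^4
g^-0.22 = 3.7^-0.22 = 0.7499
D = 0.0064 × 8.424 × 10^4 × 0.7499 = 404.3 m

D ≈ 404 m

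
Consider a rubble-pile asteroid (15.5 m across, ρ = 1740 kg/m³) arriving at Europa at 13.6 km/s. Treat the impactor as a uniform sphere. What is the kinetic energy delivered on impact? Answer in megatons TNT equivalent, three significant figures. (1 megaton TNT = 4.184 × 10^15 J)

v = 13600 m/s.
Mass m = (π/6) ρ d³ = (π/6) × 1740 × (15.5)³ = 3.393 × 10^6 kg
E = ½ m v² = 0.5 × 3.393 × 10^6 × (13600)² = 3.138 × 10^14 J
   = 3.138 × 10^14 / 4.184×10^15 = 0.07500 Mt

E ≈ 0.0750 Mt TNT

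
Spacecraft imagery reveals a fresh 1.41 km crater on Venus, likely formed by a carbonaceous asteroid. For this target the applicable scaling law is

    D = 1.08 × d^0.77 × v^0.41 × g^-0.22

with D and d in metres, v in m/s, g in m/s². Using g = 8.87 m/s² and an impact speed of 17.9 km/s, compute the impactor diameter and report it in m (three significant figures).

d ≈ 113 m

Rearranging for d: d = [D / (1.08 · 17900^0.41 · 8.87^-0.22)]^(1/0.77).
D = 1410 m.
17900^0.41 = 55.42
8.87^-0.22 = 0.6187
Denominator = 1.08 × 55.42 × 0.6187 = 37.03
D / 37.03 = 1410 / 37.03 = 38.08
d = 38.08^(1/0.77) = 38.08^1.2987 = 112.9 m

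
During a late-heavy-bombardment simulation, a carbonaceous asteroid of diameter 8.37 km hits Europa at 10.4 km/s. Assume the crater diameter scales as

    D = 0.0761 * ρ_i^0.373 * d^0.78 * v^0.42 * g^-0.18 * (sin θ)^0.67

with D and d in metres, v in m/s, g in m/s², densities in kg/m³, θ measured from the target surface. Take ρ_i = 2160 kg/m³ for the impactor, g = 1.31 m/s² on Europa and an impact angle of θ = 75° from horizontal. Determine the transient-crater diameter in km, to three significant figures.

In SI units: d = 8370 m, v = 10400 m/s.
ρ_i^0.373 = 2160^0.373 = 17.53
d^0.78 = 8370^0.78 = 1147
v^0.42 = 10400^0.42 = 48.66
g^-0.18 = 1.31^-0.18 = 0.9526
(sin 75°)^0.67 = 0.9659^0.67 = 0.9770
D = 0.0761 × 17.53 × 1147 × 48.66 × 0.9526 × 0.9770 = 69296 m
   = 69.30 km

D ≈ 69.3 km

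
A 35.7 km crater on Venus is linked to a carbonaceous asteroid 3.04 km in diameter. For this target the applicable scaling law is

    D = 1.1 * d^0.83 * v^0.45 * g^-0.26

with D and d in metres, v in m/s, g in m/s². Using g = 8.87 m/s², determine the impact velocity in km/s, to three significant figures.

Rearranging for v: v = [D / (1.1 · 3040^0.83 · 8.87^-0.26)]^(1/0.45).
D = 35700 m.
3040^0.83 = 777.7
8.87^-0.26 = 0.5669
Denominator = 1.1 × 777.7 × 0.5669 = 485.0
D / 485.0 = 35700 / 485.0 = 73.61
v = 73.61^(1/0.45) = 73.61^2.2222 = 14083 m/s

v ≈ 14.1 km/s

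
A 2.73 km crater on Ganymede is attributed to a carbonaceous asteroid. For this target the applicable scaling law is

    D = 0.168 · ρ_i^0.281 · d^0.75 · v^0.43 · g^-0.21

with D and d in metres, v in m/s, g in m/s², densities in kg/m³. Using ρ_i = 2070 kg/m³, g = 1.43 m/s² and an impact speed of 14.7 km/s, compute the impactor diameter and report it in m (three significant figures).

Rearranging for d: d = [D / (0.168 · 2070^0.281 · 14700^0.43 · 1.43^-0.21)]^(1/0.75).
D = 2730 m.
2070^0.281 = 8.546
14700^0.43 = 61.94
1.43^-0.21 = 0.9276
Denominator = 0.168 × 8.546 × 61.94 × 0.9276 = 82.49
D / 82.49 = 2730 / 82.49 = 33.09
d = 33.09^(1/0.75) = 33.09^1.3333 = 106.2 m

d ≈ 106 m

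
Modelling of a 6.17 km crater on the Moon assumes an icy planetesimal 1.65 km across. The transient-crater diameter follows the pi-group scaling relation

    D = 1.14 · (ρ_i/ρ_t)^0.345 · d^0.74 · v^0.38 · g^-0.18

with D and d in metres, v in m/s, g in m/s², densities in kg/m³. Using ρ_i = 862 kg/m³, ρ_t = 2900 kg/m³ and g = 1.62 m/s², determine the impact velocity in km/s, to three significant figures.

v ≈ 13.7 km/s

Rearranging for v: v = [D / (1.14 · (862/2900)^0.345 · 1650^0.74 · 1.62^-0.18)]^(1/0.38).
D = 6170 m.
(862/2900)^0.345 = 0.6580
1650^0.74 = 240.4
1.62^-0.18 = 0.9168
Denominator = 1.14 × 0.6580 × 240.4 × 0.9168 = 165.3
D / 165.3 = 6170 / 165.3 = 37.33
v = 37.33^(1/0.38) = 37.33^2.6316 = 13710 m/s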